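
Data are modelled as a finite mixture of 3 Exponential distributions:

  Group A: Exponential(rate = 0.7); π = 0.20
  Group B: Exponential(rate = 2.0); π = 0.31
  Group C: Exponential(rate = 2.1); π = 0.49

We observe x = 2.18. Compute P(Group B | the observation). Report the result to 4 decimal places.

0.1619

By Bayes' theorem, P(k | x) = P(Z=k) f_k(x) / Σ_j P(Z=j) f_j(x).
Exponential densities:
  f_A = 0.7·e^(−0.7·2.18) = 0.7·e^(−1.5260) = 0.152182
  f_B = 2.0·e^(−2.0·2.18) = 2.0·e^(−4.3600) = 0.0255568
  f_C = 2.1·e^(−2.1·2.18) = 2.1·e^(−4.5780) = 0.0215784
Weight by the priors:
  P(Z=A)·f_A = 0.20 × 0.152182 = 0.0304365
  P(Z=B)·f_B = 0.31 × 0.0255568 = 0.0079226
  P(Z=C)·f_C = 0.49 × 0.0215784 = 0.0105734
Evidence: 0.0304365 + 0.0079226 + 0.0105734 = 0.0489325
P(Group B | the observation) = 0.0079226 / 0.0489325 ≈ 0.1619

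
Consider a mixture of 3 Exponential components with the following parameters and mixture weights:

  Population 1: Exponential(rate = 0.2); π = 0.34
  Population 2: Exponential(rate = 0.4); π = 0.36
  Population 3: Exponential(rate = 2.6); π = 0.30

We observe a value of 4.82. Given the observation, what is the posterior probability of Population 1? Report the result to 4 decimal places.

0.5532

The responsibility of component k is P(Z=k) f_k(x) divided by Σ_j P(Z=j) f_j(x).
Exponential densities:
  f_1 = 0.0762729
  f_2 = 0.0581755
  f_3 = 9.38415e-06
Unnormalised posteriors:
  P(Z=1)·f_1 = 0.34 × 0.0762729 = 0.0259328
  P(Z=2)·f_2 = 0.36 × 0.0581755 = 0.0209432
  P(Z=3)·f_3 = 0.30 × 9.38415e-06 = 2.81524e-06
Sum: 0.0259328 + 0.0209432 + 2.81524e-06 = 0.0468788
P(Population 1 | x) = 0.0259328 / 0.0468788 ≈ 0.5532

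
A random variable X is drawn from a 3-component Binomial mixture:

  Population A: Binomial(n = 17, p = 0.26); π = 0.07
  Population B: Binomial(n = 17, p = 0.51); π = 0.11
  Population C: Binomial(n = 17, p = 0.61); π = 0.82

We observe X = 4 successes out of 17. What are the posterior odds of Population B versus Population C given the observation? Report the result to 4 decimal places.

Only the two components matter; the odds are (P(Z=i) f_i(x)) / (P(Z=j) f_j(x)).
Component likelihoods at x = 4 successes out of 17:
  p_A = 0.217011
  p_B = 0.0151149
  p_C = 0.00159124
Posterior odds = (P(Z=B)·p_B) / (P(Z=C)·p_C) = (0.11·0.0151149) / (0.82·0.00159124) = 0.00166264 / 0.00130482 ≈ 1.2742

1.2742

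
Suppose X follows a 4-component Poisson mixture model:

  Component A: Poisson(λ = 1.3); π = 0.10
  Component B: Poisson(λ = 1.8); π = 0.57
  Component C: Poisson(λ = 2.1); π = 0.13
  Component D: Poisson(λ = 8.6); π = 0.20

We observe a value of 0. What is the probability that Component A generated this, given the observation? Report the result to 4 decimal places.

The responsibility of component k is P(Z=k) f_k(x) divided by Σ_j P(Z=j) f_j(x).
Evaluate each component's likelihood at the observed value:
  p_A = e^(−1.3)·1.3^0/0! = 0.272532
  p_B = e^(−1.8)·1.8^0/0! = 0.165299
  p_C = e^(−2.1)·2.1^0/0! = 0.122456
  p_D = e^(−8.6)·8.6^0/0! = 0.000184106
Weight by the priors:
  P(Z=A)·p_A = 0.10 × 0.272532 = 0.0272532
  P(Z=B)·p_B = 0.57 × 0.165299 = 0.0942204
  P(Z=C)·p_C = 0.13 × 0.122456 = 0.0159193
  P(Z=D)·p_D = 0.20 × 0.000184106 = 3.68212e-05
Sum: 0.0272532 + 0.0942204 + 0.0159193 + 3.68212e-05 = 0.13743
P(Component A | data) ≈ 0.1983

0.1983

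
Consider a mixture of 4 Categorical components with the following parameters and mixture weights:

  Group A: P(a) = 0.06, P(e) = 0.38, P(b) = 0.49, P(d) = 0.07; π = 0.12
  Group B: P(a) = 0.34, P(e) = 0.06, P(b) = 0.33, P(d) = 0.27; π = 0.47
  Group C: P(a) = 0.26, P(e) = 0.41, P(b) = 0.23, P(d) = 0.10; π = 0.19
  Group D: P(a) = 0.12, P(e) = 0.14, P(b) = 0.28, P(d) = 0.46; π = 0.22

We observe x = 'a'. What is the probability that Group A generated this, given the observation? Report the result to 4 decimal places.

The responsibility of component k is π_k f_k(x) divided by Σ_j π_j f_j(x).
Categorical probabilities:
  L_A = 0.06
  L_B = 0.34
  L_C = 0.26
  L_D = 0.12
Prior × likelihood for each component:
  π_A·L_A = 0.12 × 0.06 = 0.0072
  π_B·L_B = 0.47 × 0.34 = 0.1598
  π_C·L_C = 0.19 × 0.26 = 0.0494
  π_D·L_D = 0.22 × 0.12 = 0.0264
Denominator: 0.0072 + 0.1598 + 0.0494 + 0.0264 = 0.2428
P(Group A | 'a') ≈ 0.0297

0.0297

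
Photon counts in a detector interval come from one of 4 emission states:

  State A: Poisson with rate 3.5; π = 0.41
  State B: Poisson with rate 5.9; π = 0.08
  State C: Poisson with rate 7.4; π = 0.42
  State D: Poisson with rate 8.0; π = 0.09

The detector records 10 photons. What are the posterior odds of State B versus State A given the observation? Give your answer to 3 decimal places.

3.280

Since P(k|x) ∝ P(Z=k) f_k(x), the posterior odds are P(Z=i) f_i(x) / (P(Z=j) f_j(x)).
Component likelihoods at x = 10 photons:
  p_A = 0.00229555
  p_B = 0.0385851
  p_C = 0.0829421
  p_D = 0.0992615
0.00308681 / 0.000941175 ≈ 3.280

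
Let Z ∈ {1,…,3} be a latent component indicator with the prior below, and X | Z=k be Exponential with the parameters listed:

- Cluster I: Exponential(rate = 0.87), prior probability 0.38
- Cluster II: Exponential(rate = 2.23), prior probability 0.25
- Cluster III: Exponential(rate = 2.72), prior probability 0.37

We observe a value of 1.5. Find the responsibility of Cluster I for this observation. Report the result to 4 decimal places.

0.7097

P(component k | x) = π_k·f_k(x) / marginal(x), where marginal(x) = Σ_j π_j·f_j(x).
Evaluate each component's likelihood at the observed value:
  L_I = 0.23592
  L_II = 0.0786303
  L_III = 0.0459883
Multiply by the mixture weights:
  π_I·L_I = 0.38 × 0.23592 = 0.0896496
  π_II·L_II = 0.25 × 0.0786303 = 0.0196576
  π_III·L_III = 0.37 × 0.0459883 = 0.0170157
Normaliser: 0.0896496 + 0.0196576 + 0.0170157 = 0.126323
So the posterior for Cluster I is 0.0896496 / 0.126323 ≈ 0.7097.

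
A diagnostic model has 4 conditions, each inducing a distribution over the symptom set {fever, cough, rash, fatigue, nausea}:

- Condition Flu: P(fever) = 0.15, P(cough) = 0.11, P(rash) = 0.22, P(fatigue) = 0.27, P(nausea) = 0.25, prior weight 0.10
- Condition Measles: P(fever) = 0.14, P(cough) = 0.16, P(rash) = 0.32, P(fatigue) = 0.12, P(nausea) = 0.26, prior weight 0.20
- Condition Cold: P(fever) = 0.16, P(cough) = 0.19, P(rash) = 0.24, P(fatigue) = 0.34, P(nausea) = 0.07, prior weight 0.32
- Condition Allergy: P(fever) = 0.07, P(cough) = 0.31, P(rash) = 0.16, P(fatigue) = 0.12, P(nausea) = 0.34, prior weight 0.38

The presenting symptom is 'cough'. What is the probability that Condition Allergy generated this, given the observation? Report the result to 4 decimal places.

0.5316

By Bayes' theorem, P(k | x) = P(Z=k) f_k(x) / Σ_j P(Z=j) f_j(x).
Categorical probabilities:
  p_Flu = P(cough | comp) = 0.11
  p_Measles = P(cough | comp) = 0.16
  p_Cold = P(cough | comp) = 0.19
  p_Allergy = P(cough | comp) = 0.31
Weight by the priors:
  P(Z=Flu)·p_Flu = 0.10 × 0.11 = 0.011
  P(Z=Measles)·p_Measles = 0.20 × 0.16 = 0.032
  P(Z=Cold)·p_Cold = 0.32 × 0.19 = 0.0608
  P(Z=Allergy)·p_Allergy = 0.38 × 0.31 = 0.1178
Marginal: 0.011 + 0.032 + 0.0608 + 0.1178 = 0.2216
Responsibility of Condition Allergy: 0.1178 / 0.2216 ≈ 0.5316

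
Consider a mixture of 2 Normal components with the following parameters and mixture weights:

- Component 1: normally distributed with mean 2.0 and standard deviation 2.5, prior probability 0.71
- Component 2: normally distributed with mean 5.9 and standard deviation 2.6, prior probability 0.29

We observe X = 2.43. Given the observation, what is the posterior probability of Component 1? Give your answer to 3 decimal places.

The responsibility of component k is π_k f_k(x) divided by Σ_j π_j f_j(x).
Evaluate each component's likelihood at the observed value:
  f_1 = (1/(2.5·√(2π)))·exp(−(2.43−2.0)²/(2·2.5²)) = 0.159577·exp(-0.01479) = 0.157234
  f_2 = (1/(2.6·√(2π)))·exp(−(2.43−5.9)²/(2·2.6²)) = 0.153439·exp(-0.89060) = 0.062973
Multiply by the mixture weights:
  π_1·f_1 = 0.71 × 0.157234 = 0.111636
  π_2·f_2 = 0.29 × 0.062973 = 0.0182622
Evidence: 0.111636 + 0.0182622 = 0.129898
So the posterior for Component 1 is 0.111636 / 0.129898 ≈ 0.859.

0.859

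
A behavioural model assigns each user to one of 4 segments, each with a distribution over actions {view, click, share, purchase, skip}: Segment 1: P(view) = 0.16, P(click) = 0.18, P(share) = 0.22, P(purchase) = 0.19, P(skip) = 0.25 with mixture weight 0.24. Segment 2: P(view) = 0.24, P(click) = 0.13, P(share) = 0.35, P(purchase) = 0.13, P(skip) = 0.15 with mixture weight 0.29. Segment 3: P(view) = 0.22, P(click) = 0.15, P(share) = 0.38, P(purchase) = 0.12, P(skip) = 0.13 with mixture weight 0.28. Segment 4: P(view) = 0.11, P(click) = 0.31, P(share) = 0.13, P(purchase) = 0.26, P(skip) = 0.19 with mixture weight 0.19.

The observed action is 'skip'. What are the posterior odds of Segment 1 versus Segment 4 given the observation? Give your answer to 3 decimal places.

The posterior odds equal the prior odds times the likelihood ratio: (P(Z=i)/P(Z=j))·(f_i(x)/f_j(x)).
Categorical probabilities:
  p_1 = P(skip | comp) = 0.25
  p_2 = P(skip | comp) = 0.15
  p_3 = P(skip | comp) = 0.13
  p_4 = P(skip | comp) = 0.19
0.06 / 0.0361 ≈ 1.662

1.662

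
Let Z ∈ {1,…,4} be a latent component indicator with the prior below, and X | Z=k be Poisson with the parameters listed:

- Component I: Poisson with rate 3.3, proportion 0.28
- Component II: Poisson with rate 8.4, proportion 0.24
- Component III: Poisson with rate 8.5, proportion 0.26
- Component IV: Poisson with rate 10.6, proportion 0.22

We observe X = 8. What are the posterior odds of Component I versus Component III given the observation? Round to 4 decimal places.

0.1008

Only the two components matter; the odds are (P(Z=i) f_i(x)) / (P(Z=j) f_j(x)).
Poisson probabilities:
  f_I = e^(−3.3)·3.3^8/8! = 0.0128653
  f_II = e^(−8.4)·8.4^8/8! = 0.138242
  f_III = e^(−8.5)·8.5^8/8! = 0.137508
  f_IV = e^(−10.6)·10.6^8/8! = 0.0984929
Odds = (0.28/0.26) × (0.0128653/0.137508) = 1.07692 × 0.0935603 ≈ 0.1008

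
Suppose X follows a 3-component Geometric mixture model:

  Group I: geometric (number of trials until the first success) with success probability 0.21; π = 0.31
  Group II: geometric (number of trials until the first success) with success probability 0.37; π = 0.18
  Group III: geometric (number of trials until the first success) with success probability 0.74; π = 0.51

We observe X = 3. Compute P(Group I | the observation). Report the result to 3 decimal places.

0.439

P(component k | x) = P(Z=k)·f_k(x) / marginal(x), where marginal(x) = Σ_j P(Z=j)·f_j(x).
Component likelihoods at x = 3:
  p_I = 0.21·(1−0.21)^2 = 0.21·0.6241 = 0.131061
  p_II = 0.37·(1−0.37)^2 = 0.37·0.3969 = 0.146853
  p_III = 0.74·(1−0.74)^2 = 0.74·0.0676 = 0.050024
Multiply by the mixture weights:
  P(Z=I)·p_I = 0.31 × 0.131061 = 0.0406289
  P(Z=II)·p_II = 0.18 × 0.146853 = 0.0264335
  P(Z=III)·p_III = 0.51 × 0.050024 = 0.0255122
Marginal: 0.0406289 + 0.0264335 + 0.0255122 = 0.0925747
So the posterior for Group I is 0.0406289 / 0.0925747 ≈ 0.439.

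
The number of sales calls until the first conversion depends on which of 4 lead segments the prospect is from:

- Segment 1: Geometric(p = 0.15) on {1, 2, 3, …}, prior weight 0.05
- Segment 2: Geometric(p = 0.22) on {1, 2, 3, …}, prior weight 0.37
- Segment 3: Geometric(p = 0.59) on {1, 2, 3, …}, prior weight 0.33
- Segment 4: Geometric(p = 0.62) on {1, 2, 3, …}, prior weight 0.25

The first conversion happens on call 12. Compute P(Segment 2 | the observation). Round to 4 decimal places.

0.8065

P(component k | x) = P(Z=k)·f_k(x) / marginal(x), where marginal(x) = Σ_j P(Z=j)·f_j(x).
Geometric probabilities:
  L_1 = 0.15·(1−0.15)^11 = 0.15·0.167343 = 0.0251015
  L_2 = 0.22·(1−0.22)^11 = 0.22·0.0650191 = 0.0143042
  L_3 = 0.59·(1−0.59)^11 = 0.59·5.50329e-05 = 3.24694e-05
  L_4 = 0.62·(1−0.62)^11 = 0.62·2.38572e-05 = 1.47915e-05
Multiply by the mixture weights:
  P(Z=1)·L_1 = 0.05 × 0.0251015 = 0.00125507
  P(Z=2)·L_2 = 0.37 × 0.0143042 = 0.00529255
  P(Z=3)·L_3 = 0.33 × 3.24694e-05 = 1.07149e-05
  P(Z=4)·L_4 = 0.25 × 1.47915e-05 = 3.69787e-06
Normaliser: 0.00125507 + 0.00529255 + 1.07149e-05 + 3.69787e-06 = 0.00656204
P(Segment 2 | the observation) = 0.00529255 / 0.00656204 ≈ 0.8065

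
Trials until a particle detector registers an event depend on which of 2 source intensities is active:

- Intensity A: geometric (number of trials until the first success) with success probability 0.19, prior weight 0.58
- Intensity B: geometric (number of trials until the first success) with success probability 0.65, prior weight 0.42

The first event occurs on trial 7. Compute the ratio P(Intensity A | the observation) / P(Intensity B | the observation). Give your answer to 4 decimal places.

The posterior odds equal the prior odds times the likelihood ratio: (w_i/w_j)·(f_i(x)/f_j(x)).
Component likelihoods at x = 7:
  p_A = 0.0536616
  p_B = 0.00119487
Odds = (0.58/0.42) × (0.0536616/0.00119487) = 1.38095 × 44.9099 ≈ 62.0184

62.0184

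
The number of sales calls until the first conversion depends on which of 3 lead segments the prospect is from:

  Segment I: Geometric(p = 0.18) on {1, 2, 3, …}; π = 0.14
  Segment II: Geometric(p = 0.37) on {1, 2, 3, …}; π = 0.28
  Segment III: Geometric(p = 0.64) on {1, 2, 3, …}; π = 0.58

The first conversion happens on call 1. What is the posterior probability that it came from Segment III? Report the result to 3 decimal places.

0.742

Posterior ∝ prior × likelihood, so P(k | x) ∝ P(Z=k) f_k(x); normalise over all components.
Component likelihoods at x = 1:
  f_I = 0.18
  f_II = 0.37
  f_III = 0.64
Unnormalised posteriors:
  P(Z=I)·f_I = 0.14 × 0.18 = 0.0252
  P(Z=II)·f_II = 0.28 × 0.37 = 0.1036
  P(Z=III)·f_III = 0.58 × 0.64 = 0.3712
Evidence: 0.0252 + 0.1036 + 0.3712 = 0.5
P(Segment III | the observation) = 0.3712 / 0.5 ≈ 0.742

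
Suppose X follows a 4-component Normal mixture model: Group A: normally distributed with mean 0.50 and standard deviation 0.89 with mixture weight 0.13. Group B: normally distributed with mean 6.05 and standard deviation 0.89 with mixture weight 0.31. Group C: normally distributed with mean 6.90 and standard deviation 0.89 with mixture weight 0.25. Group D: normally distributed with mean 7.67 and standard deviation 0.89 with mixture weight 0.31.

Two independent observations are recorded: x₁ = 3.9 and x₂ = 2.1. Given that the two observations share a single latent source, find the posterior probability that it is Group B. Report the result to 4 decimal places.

By Bayes' theorem, P(k | x) = w_k f_k(x) / Σ_j w_j f_j(x).
Since both observations come from the same component, the likelihood for component k is f_k(x₁)·f_k(x₂).
  L_A = [0.000303702] × [0.0890674] = 2.70499e-05
  L_B = [0.0242272] × [2.36718e-05] = 5.73501e-07
  L_C = [0.00152844] × [2.16425e-07] = 3.30793e-10
  L_D = [5.69087e-05] × [1.40061e-09] = 7.97068e-14
Prior × likelihood for each component:
  w_A·L_A = 0.13 × 2.70499e-05 = 3.51649e-06
  w_B·L_B = 0.31 × 5.73501e-07 = 1.77785e-07
  w_C·L_C = 0.25 × 3.30793e-10 = 8.26982e-11
  w_D·L_D = 0.31 × 7.97068e-14 = 2.47091e-14
Sum: 3.51649e-06 + 1.77785e-07 + 8.26982e-11 + 2.47091e-14 = 3.69436e-06
P(Group B | data) ≈ 0.0481

0.0481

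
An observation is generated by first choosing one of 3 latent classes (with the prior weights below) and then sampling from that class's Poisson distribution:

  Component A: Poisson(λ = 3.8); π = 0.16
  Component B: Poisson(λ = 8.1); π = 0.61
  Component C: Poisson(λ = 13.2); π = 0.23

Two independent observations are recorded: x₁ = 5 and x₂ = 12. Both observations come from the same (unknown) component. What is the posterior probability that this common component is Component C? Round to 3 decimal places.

By Bayes' theorem, P(k | x) = π_k f_k(x) / Σ_j π_j f_j(x).
Since both observations come from the same component, the likelihood for component k is f_k(x₁)·f_k(x₂).
  L_A = [e^(−3.8)·3.8^5/5! = 0.147713] × [0.000423396] = 6.2541e-05
  L_B = [e^(−8.1)·8.1^5/5! = 0.088198] × [0.0505473] = 0.00445817
  L_C = [e^(−13.2)·13.2^5/5! = 0.00618018] × [0.108109] = 0.000668135
Prior × likelihood for each component:
  π_A·L_A = 0.16 × 6.2541e-05 = 1.00066e-05
  π_B·L_B = 0.61 × 0.00445817 = 0.00271948
  π_C·L_C = 0.23 × 0.000668135 = 0.000153671
Denominator: 1.00066e-05 + 0.00271948 + 0.000153671 = 0.00288316
So the posterior for Component C is 0.000153671 / 0.00288316 ≈ 0.053.

0.053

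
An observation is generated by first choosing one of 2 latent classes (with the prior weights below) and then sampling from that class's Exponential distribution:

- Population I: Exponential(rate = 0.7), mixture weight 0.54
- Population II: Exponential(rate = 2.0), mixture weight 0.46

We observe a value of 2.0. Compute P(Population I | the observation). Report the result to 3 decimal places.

0.847

Apply Bayes' rule: the posterior for each component is proportional to its prior times its likelihood at x.
Evaluate each component's likelihood at the observed value:
  f_I = 0.172618
  f_II = 0.0366313
Multiply by the mixture weights:
  π_I·f_I = 0.54 × 0.172618 = 0.0932137
  π_II·f_II = 0.46 × 0.0366313 = 0.0168504
Normaliser: 0.0932137 + 0.0168504 = 0.110064
So the posterior for Population I is 0.0932137 / 0.110064 ≈ 0.847.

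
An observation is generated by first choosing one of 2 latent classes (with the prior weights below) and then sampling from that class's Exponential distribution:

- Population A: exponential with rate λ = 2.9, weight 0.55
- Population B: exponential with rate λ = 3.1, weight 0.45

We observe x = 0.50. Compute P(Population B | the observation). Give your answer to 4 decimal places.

Apply Bayes' rule: the posterior for each component is proportional to its prior times its likelihood at x.
Evaluate each component's likelihood at the observed value:
  L_A = 0.680254
  L_B = 0.657969
Multiply by the mixture weights:
  π_A·L_A = 0.55 × 0.680254 = 0.37414
  π_B·L_B = 0.45 × 0.657969 = 0.296086
Normaliser: 0.37414 + 0.296086 = 0.670226
P(Population B | 0.50) ≈ 0.4418

0.4418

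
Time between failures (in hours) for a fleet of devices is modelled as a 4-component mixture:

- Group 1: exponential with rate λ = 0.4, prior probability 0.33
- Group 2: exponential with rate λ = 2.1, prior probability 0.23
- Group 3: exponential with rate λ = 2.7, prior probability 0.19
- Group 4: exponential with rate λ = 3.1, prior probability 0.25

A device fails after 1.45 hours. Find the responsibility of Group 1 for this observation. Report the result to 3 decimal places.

Posterior ∝ prior × likelihood, so P(k | x) ∝ π_k f_k(x); normalise over all components.
Exponential densities:
  f_1 = 0.4·e^(−0.4·1.45) = 0.4·e^(−0.5800) = 0.223959
  f_2 = 2.1·e^(−2.1·1.45) = 2.1·e^(−3.0450) = 0.0999523
  f_3 = 2.7·e^(−2.7·1.45) = 2.7·e^(−3.9150) = 0.0538395
  f_4 = 3.1·e^(−3.1·1.45) = 3.1·e^(−4.4950) = 0.0346105
Prior × likelihood for each component:
  π_1·f_1 = 0.33 × 0.223959 = 0.0739066
  π_2·f_2 = 0.23 × 0.0999523 = 0.022989
  π_3·f_3 = 0.19 × 0.0538395 = 0.0102295
  π_4·f_4 = 0.25 × 0.0346105 = 0.00865263
Normaliser: 0.0739066 + 0.022989 + 0.0102295 + 0.00865263 = 0.115778
P(Group 1 | 1.45 hours) = 0.0739066 / 0.115778 ≈ 0.638

0.638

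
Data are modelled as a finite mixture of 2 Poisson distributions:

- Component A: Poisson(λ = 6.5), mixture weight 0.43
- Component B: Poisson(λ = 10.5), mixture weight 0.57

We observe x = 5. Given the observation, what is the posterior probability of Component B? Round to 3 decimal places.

By Bayes' theorem, P(k | x) = w_k f_k(x) / Σ_j w_j f_j(x).
Component likelihoods at x = 5:
  p_A = 0.145369
  p_B = 0.0292869
Prior × likelihood for each component:
  w_A·p_A = 0.43 × 0.145369 = 0.0625086
  w_B·p_B = 0.57 × 0.0292869 = 0.0166935
Denominator: 0.0625086 + 0.0166935 = 0.0792021
P(Component B | data) ≈ 0.211

0.211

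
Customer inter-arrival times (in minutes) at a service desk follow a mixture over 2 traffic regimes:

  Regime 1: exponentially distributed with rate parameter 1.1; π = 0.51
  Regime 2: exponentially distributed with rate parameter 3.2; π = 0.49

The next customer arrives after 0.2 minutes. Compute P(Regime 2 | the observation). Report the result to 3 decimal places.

0.647

P(component k | x) = P(Z=k)·f_k(x) / marginal(x), where marginal(x) = Σ_j P(Z=j)·f_j(x).
Exponential densities:
  f_1 = 0.882771
  f_2 = 1.68734
Prior × likelihood for each component:
  P(Z=1)·f_1 = 0.51 × 0.882771 = 0.450213
  P(Z=2)·f_2 = 0.49 × 1.68734 = 0.826795
Normaliser: 0.450213 + 0.826795 = 1.27701
Responsibility of Regime 2: 0.826795 / 1.27701 ≈ 0.647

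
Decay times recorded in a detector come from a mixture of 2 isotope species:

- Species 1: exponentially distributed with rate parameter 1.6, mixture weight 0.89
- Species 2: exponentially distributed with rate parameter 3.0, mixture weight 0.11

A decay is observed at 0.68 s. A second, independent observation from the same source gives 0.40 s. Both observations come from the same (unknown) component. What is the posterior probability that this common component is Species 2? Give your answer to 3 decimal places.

By Bayes' theorem, P(k | x) = w_k f_k(x) / Σ_j w_j f_j(x).
Since both observations come from the same component, the likelihood for component k is f_k(x₁)·f_k(x₂).
  p_1 = [1.6·e^(−1.6·0.68) = 1.6·e^(−1.0880) = 0.539023] × [0.843668] = 0.454757
  p_2 = [3.0·e^(−3.0·0.68) = 3.0·e^(−2.0400) = 0.390086] × [0.903583] = 0.352475
Unnormalised posteriors:
  w_1·p_1 = 0.89 × 0.454757 = 0.404733
  w_2·p_2 = 0.11 × 0.352475 = 0.0387723
Marginal: 0.404733 + 0.0387723 = 0.443506
P(Species 2 | data) = 0.0387723 / 0.443506 ≈ 0.087

0.087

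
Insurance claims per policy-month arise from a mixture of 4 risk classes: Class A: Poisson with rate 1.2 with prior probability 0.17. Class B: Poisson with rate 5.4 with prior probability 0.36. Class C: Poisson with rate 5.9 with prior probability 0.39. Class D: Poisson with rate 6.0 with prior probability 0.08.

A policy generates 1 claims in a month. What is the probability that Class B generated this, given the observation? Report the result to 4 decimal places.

By Bayes' theorem, P(k | x) = w_k f_k(x) / Σ_j w_j f_j(x).
Evaluate each component's likelihood at the observed value:
  p_A = e^(−1.2)·1.2^1/1! = 0.361433
  p_B = e^(−5.4)·5.4^1/1! = 0.0243895
  p_C = e^(−5.9)·5.9^1/1! = 0.0161627
  p_D = e^(−6.0)·6.0^1/1! = 0.0148725
Unnormalised posteriors:
  w_A·p_A = 0.17 × 0.361433 = 0.0614436
  w_B·p_B = 0.36 × 0.0243895 = 0.00878023
  w_C·p_C = 0.39 × 0.0161627 = 0.00630346
  w_D·p_D = 0.08 × 0.0148725 = 0.0011898
Evidence: 0.0614436 + 0.00878023 + 0.00630346 + 0.0011898 = 0.0777171
Responsibility of Class B: 0.00878023 / 0.0777171 ≈ 0.1130

0.1130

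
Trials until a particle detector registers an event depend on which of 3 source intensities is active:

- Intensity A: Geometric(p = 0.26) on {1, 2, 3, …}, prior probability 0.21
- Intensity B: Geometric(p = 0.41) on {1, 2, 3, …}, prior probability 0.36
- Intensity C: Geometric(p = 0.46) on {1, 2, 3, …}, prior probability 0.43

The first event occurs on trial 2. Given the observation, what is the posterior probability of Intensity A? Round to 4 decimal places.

0.1724

The responsibility of component k is π_k f_k(x) divided by Σ_j π_j f_j(x).
Evaluate each component's likelihood at the observed value:
  L_A = 0.1924
  L_B = 0.2419
  L_C = 0.2484
Weight by the priors:
  π_A·L_A = 0.21 × 0.1924 = 0.040404
  π_B·L_B = 0.36 × 0.2419 = 0.087084
  π_C·L_C = 0.43 × 0.2484 = 0.106812
Normaliser: 0.040404 + 0.087084 + 0.106812 = 0.2343
P(Intensity A | 2) ≈ 0.1724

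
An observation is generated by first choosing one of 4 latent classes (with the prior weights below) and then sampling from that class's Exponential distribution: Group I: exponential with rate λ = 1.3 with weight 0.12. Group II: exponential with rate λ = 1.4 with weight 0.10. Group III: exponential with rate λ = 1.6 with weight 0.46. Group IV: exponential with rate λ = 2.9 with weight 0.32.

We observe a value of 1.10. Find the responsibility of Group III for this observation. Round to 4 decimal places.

The responsibility of component k is w_k f_k(x) divided by Σ_j w_j f_j(x).
Exponential densities:
  p_I = 1.3·e^(−1.3·1.10) = 1.3·e^(−1.4300) = 0.311102
  p_II = 1.4·e^(−1.4·1.10) = 1.4·e^(−1.5400) = 0.300134
  p_III = 1.6·e^(−1.6·1.10) = 1.6·e^(−1.7600) = 0.275272
  p_IV = 2.9·e^(−2.9·1.10) = 2.9·e^(−3.1900) = 0.119398
Multiply by the mixture weights:
  w_I·p_I = 0.12 × 0.311102 = 0.0373322
  w_II·p_II = 0.10 × 0.300134 = 0.0300134
  w_III·p_III = 0.46 × 0.275272 = 0.126625
  w_IV·p_IV = 0.32 × 0.119398 = 0.0382075
Normaliser: 0.0373322 + 0.0300134 + 0.126625 + 0.0382075 = 0.232178
P(Group III | the observation) = 0.126625 / 0.232178 ≈ 0.5454

0.5454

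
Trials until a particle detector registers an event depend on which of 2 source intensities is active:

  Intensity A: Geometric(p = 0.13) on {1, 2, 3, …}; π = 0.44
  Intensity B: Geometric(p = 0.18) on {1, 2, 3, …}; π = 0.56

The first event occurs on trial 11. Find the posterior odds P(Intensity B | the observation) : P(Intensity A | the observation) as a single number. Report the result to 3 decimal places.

Only the two components matter; the odds are (π_i f_i(x)) / (π_j f_j(x)).
Evaluate each component's likelihood at the observed value:
  p_A = 0.13·(1−0.13)^10 = 0.13·0.248423 = 0.032295
  p_B = 0.18·(1−0.18)^10 = 0.18·0.137448 = 0.0247406
Posterior odds = (π_B·p_B) / (π_A·p_A) = (0.56·0.0247406) / (0.44·0.032295) = 0.0138548 / 0.0142098 ≈ 0.975

0.975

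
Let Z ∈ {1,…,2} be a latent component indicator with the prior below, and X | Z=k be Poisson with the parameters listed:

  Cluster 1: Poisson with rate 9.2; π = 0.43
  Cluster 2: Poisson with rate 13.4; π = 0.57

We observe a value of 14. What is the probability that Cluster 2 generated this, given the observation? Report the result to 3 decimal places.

Apply Bayes' rule: the posterior for each component is proportional to its prior times its likelihood at x.
Evaluate each component's likelihood at the observed value:
  f_1 = 0.0360672
  f_2 = 0.104595
Prior × likelihood for each component:
  P(Z=1)·f_1 = 0.43 × 0.0360672 = 0.0155089
  P(Z=2)·f_2 = 0.57 × 0.104595 = 0.0596194
Denominator: 0.0155089 + 0.0596194 = 0.0751283
P(Cluster 2 | the observation) = 0.0596194 / 0.0751283 ≈ 0.794

0.794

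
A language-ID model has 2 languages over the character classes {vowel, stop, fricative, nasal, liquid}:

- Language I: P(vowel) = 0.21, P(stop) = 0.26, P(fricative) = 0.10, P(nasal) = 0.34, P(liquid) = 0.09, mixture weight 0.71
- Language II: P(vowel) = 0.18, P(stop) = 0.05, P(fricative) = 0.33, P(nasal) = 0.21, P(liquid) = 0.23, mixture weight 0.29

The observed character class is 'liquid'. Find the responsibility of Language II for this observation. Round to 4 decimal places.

P(component k | x) = P(Z=k)·f_k(x) / marginal(x), where marginal(x) = Σ_j P(Z=j)·f_j(x).
Component likelihoods at x = 'liquid':
  f_I = P(liquid | comp) = 0.09
  f_II = P(liquid | comp) = 0.23
Unnormalised posteriors:
  P(Z=I)·f_I = 0.71 × 0.09 = 0.0639
  P(Z=II)·f_II = 0.29 × 0.23 = 0.0667
Normaliser: 0.0639 + 0.0667 = 0.1306
Responsibility of Language II: 0.0667 / 0.1306 ≈ 0.5107

0.5107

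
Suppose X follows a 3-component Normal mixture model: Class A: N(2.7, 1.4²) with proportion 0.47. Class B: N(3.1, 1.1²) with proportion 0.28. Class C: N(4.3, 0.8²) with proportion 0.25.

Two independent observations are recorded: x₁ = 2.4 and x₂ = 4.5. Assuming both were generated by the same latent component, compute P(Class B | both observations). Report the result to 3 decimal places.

Posterior ∝ prior × likelihood, so P(k | x) ∝ π_k f_k(x); normalise over all components.
Since both observations come from the same component, the likelihood for component k is f_k(x₁)·f_k(x₂).
  L_A = [(1/(1.4·√(2π)))·exp(−(2.4−2.7)²/(2·1.4²)) = 0.284959·exp(-0.02296) = 0.278491] × [0.124688] = 0.0347244
  L_B = [(1/(1.1·√(2π)))·exp(−(2.4−3.1)²/(2·1.1²)) = 0.362675·exp(-0.20248) = 0.296198] × [0.161352] = 0.0477921
  L_C = [(1/(0.8·√(2π)))·exp(−(2.4−4.3)²/(2·0.8²)) = 0.498678·exp(-2.82031) = 0.0297149] × [0.483335] = 0.0143622
Unnormalised posteriors:
  π_A·L_A = 0.47 × 0.0347244 = 0.0163205
  π_B·L_B = 0.28 × 0.0477921 = 0.0133818
  π_C·L_C = 0.25 × 0.0143622 = 0.00359056
Denominator: 0.0163205 + 0.0133818 + 0.00359056 = 0.0332928
P(Class B | x₁, x₂) ≈ 0.402

0.402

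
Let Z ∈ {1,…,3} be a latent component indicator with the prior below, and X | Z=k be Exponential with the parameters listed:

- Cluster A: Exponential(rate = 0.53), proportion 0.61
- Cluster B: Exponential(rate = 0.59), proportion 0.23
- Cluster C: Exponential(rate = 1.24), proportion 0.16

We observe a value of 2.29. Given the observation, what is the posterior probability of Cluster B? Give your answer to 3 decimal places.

0.246

P(component k | x) = P(Z=k)·f_k(x) / marginal(x), where marginal(x) = Σ_j P(Z=j)·f_j(x).
Evaluate each component's likelihood at the observed value:
  f_A = 0.53·e^(−0.53·2.29) = 0.53·e^(−1.2137) = 0.157461
  f_B = 0.59·e^(−0.59·2.29) = 0.59·e^(−1.3511) = 0.152784
  f_C = 1.24·e^(−1.24·2.29) = 1.24·e^(−2.8396) = 0.0724768
Prior × likelihood for each component:
  P(Z=A)·f_A = 0.61 × 0.157461 = 0.0960511
  P(Z=B)·f_B = 0.23 × 0.152784 = 0.0351402
  P(Z=C)·f_C = 0.16 × 0.0724768 = 0.0115963
Denominator: 0.0960511 + 0.0351402 + 0.0115963 = 0.142788
P(Cluster B | data) = 0.0351402 / 0.142788 ≈ 0.246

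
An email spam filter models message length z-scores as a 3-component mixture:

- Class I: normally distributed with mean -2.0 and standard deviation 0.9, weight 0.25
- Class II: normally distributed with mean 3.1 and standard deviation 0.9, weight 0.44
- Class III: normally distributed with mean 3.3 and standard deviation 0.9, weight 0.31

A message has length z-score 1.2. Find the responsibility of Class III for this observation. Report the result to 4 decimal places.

0.2987

Apply Bayes' rule: the posterior for each component is proportional to its prior times its likelihood at x.
Evaluate each component's likelihood at the observed value:
  f_I = 0.000797072
  f_II = 0.0477406
  f_III = 0.0291354
Weight by the priors:
  π_I·f_I = 0.25 × 0.000797072 = 0.000199268
  π_II·f_II = 0.44 × 0.0477406 = 0.0210059
  π_III·f_III = 0.31 × 0.0291354 = 0.00903198
Denominator: 0.000199268 + 0.0210059 + 0.00903198 = 0.0302371
Responsibility of Class III: 0.00903198 / 0.0302371 ≈ 0.2987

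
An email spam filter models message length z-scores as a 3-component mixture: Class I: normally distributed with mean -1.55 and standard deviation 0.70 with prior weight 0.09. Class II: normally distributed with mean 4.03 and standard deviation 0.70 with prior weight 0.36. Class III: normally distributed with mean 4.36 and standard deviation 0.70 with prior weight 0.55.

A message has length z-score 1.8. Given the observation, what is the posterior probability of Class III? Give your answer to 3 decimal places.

Apply Bayes' rule: the posterior for each component is proportional to its prior times its likelihood at x.
Evaluate each component's likelihood at the observed value:
  p_I = (1/(0.70·√(2π)))·exp(−(1.8−-1.55)²/(2·0.70²)) = 0.569918·exp(-11.45153) = 6.06004e-06
  p_II = (1/(0.70·√(2π)))·exp(−(1.8−4.03)²/(2·0.70²)) = 0.569918·exp(-5.07439) = 0.00356479
  p_III = (1/(0.70·√(2π)))·exp(−(1.8−4.36)²/(2·0.70²)) = 0.569918·exp(-6.68735) = 0.000710451
Unnormalised posteriors:
  w_I·p_I = 0.09 × 6.06004e-06 = 5.45404e-07
  w_II·p_II = 0.36 × 0.00356479 = 0.00128332
  w_III·p_III = 0.55 × 0.000710451 = 0.000390748
Denominator: 5.45404e-07 + 0.00128332 + 0.000390748 = 0.00167462
So the posterior for Class III is 0.000390748 / 0.00167462 ≈ 0.233.

0.233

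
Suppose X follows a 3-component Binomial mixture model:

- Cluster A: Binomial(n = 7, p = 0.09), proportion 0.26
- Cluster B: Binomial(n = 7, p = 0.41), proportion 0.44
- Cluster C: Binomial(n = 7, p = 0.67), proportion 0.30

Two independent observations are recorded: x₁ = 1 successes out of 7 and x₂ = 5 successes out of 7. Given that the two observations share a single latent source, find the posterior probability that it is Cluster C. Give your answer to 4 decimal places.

By Bayes' theorem, P(k | x) = w_k f_k(x) / Σ_j w_j f_j(x).
Since both observations come from the same component, the likelihood for component k is f_k(x₁)·f_k(x₂).
  f_A = [C(7,1)·0.09^1·0.91^6 = 7·0.09·0.567869 = 0.357758] × [0.000102687] = 3.6737e-05
  f_B = [C(7,1)·0.41^1·0.59^6 = 7·0.41·0.0421805 = 0.121058] × [0.084692] = 0.0102527
  f_C = [C(7,1)·0.67^1·0.33^6 = 7·0.67·0.00129147 = 0.00605698] × [0.30876] = 0.00187016
Unnormalised posteriors:
  w_A·f_A = 0.26 × 3.6737e-05 = 9.55162e-06
  w_B·f_B = 0.44 × 0.0102527 = 0.00451117
  w_C·f_C = 0.30 × 0.00187016 = 0.000561047
Marginal: 9.55162e-06 + 0.00451117 + 0.000561047 = 0.00508177
P(Cluster C | x₁, x₂) ≈ 0.1104

0.1104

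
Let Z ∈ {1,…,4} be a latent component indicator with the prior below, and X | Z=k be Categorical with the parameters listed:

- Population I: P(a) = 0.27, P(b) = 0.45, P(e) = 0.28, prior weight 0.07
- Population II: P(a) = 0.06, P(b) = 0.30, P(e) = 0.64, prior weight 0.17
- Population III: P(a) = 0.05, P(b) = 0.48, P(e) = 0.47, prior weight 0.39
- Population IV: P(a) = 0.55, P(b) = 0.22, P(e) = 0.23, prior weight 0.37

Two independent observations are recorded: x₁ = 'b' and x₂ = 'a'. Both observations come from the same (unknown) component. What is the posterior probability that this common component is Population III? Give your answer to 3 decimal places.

By Bayes' theorem, P(k | x) = P(Z=k) f_k(x) / Σ_j P(Z=j) f_j(x).
Since both observations come from the same component, the likelihood for component k is f_k(x₁)·f_k(x₂).
  L_I = [0.45] × [0.27] = 0.1215
  L_II = [0.3] × [0.06] = 0.018
  L_III = [0.48] × [0.05] = 0.024
  L_IV = [0.22] × [0.55] = 0.121
Unnormalised posteriors:
  P(Z=I)·L_I = 0.07 × 0.1215 = 0.008505
  P(Z=II)·L_II = 0.17 × 0.018 = 0.00306
  P(Z=III)·L_III = 0.39 × 0.024 = 0.00936
  P(Z=IV)·L_IV = 0.37 × 0.121 = 0.04477
Marginal: 0.008505 + 0.00306 + 0.00936 + 0.04477 = 0.065695
Responsibility of Population III: 0.00936 / 0.065695 ≈ 0.142

0.142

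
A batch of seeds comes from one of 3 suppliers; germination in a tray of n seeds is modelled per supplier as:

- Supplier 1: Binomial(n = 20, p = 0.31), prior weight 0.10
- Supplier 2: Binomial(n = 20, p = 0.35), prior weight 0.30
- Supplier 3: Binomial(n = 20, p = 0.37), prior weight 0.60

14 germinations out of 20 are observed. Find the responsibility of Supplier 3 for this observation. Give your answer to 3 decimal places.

Posterior ∝ prior × likelihood, so P(k | x) ∝ P(Z=k) f_k(x); normalise over all components.
Component likelihoods at x = 14 germinations out of 20:
  L_1 = 0.000316623
  L_2 = 0.00121009
  L_3 = 0.00218399
Unnormalised posteriors:
  P(Z=1)·L_1 = 0.10 × 0.000316623 = 3.16623e-05
  P(Z=2)·L_2 = 0.30 × 0.00121009 = 0.000363026
  P(Z=3)·L_3 = 0.60 × 0.00218399 = 0.0013104
Sum: 3.16623e-05 + 0.000363026 + 0.0013104 = 0.00170508
P(Supplier 3 | 14 germinations out of 20) ≈ 0.769

0.769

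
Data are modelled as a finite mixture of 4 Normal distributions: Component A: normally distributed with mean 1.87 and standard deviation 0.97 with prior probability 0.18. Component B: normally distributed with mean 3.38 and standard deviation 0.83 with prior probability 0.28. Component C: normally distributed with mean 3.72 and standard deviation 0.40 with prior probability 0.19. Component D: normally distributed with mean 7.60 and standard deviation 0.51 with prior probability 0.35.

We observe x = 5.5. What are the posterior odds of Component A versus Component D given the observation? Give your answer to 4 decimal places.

1.1822

Posterior odds = (π_i f_i(x)) / (π_j f_j(x)); the normalising sum cancels.
Evaluate each component's likelihood at the observed value:
  f_A = (1/(0.97·√(2π)))·exp(−(5.5−1.87)²/(2·0.97²)) = 0.411281·exp(-7.00229) = 0.000374183
  f_B = (1/(0.83·√(2π)))·exp(−(5.5−3.38)²/(2·0.83²)) = 0.480653·exp(-3.26201) = 0.0184144
  f_C = (1/(0.40·√(2π)))·exp(−(5.5−3.72)²/(2·0.40²)) = 0.997356·exp(-9.90125) = 4.99795e-05
  f_D = (1/(0.51·√(2π)))·exp(−(5.5−7.60)²/(2·0.51²)) = 0.782240·exp(-8.47751) = 0.000162781
6.7353e-05 / 5.69735e-05 ≈ 1.1822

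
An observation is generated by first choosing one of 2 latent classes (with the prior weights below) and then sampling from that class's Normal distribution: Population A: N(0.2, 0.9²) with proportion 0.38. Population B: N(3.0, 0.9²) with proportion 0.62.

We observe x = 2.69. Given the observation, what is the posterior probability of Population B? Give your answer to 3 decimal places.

Apply Bayes' rule: the posterior for each component is proportional to its prior times its likelihood at x.
Component likelihoods at x = 2.69:
  f_A = (1/(0.9·√(2π)))·exp(−(2.69−0.2)²/(2·0.9²)) = 0.443269·exp(-3.82722) = 0.00964997
  f_B = (1/(0.9·√(2π)))·exp(−(2.69−3.0)²/(2·0.9²)) = 0.443269·exp(-0.05932) = 0.417739
Multiply by the mixture weights:
  w_A·f_A = 0.38 × 0.00964997 = 0.00366699
  w_B·f_B = 0.62 × 0.417739 = 0.258998
Marginal: 0.00366699 + 0.258998 = 0.262665
P(Population B | 2.69) = 0.258998 / 0.262665 ≈ 0.986

0.986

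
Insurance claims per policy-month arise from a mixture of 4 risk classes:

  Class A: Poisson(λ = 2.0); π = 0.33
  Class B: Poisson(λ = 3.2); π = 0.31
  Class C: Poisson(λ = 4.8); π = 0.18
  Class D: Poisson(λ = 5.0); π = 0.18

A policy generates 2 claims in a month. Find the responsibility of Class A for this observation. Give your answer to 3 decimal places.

By Bayes' theorem, P(k | x) = π_k f_k(x) / Σ_j π_j f_j(x).
Component likelihoods at x = 2 claims:
  p_A = 0.270671
  p_B = 0.208702
  p_C = 0.0948067
  p_D = 0.0842243
Multiply by the mixture weights:
  π_A·p_A = 0.33 × 0.270671 = 0.0893213
  π_B·p_B = 0.31 × 0.208702 = 0.0646978
  π_C·p_C = 0.18 × 0.0948067 = 0.0170652
  π_D·p_D = 0.18 × 0.0842243 = 0.0151604
Normaliser: 0.0893213 + 0.0646978 + 0.0170652 + 0.0151604 = 0.186245
P(Class A | x) = 0.0893213 / 0.186245 ≈ 0.480

0.480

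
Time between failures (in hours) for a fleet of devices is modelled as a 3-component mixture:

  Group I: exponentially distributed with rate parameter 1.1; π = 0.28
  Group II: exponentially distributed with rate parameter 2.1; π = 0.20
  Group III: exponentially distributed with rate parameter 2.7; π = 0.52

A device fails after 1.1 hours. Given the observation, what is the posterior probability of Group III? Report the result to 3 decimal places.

P(component k | x) = π_k·f_k(x) / marginal(x), where marginal(x) = Σ_j π_j·f_j(x).
Exponential densities:
  p_I = 1.1·e^(−1.1·1.1) = 1.1·e^(−1.2100) = 0.328017
  p_II = 2.1·e^(−2.1·1.1) = 2.1·e^(−2.3100) = 0.208449
  p_III = 2.7·e^(−2.7·1.1) = 2.7·e^(−2.9700) = 0.138519
Weight by the priors:
  π_I·p_I = 0.28 × 0.328017 = 0.0918448
  π_II·p_II = 0.20 × 0.208449 = 0.0416897
  π_III·p_III = 0.52 × 0.138519 = 0.0720298
Sum: 0.0918448 + 0.0416897 + 0.0720298 = 0.205564
P(Group III | the observation) ≈ 0.350

0.350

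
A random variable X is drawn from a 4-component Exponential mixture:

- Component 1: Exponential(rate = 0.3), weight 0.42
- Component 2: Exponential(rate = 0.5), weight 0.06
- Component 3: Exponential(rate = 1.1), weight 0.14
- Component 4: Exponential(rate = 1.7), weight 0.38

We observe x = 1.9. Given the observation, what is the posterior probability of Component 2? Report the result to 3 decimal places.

Posterior ∝ prior × likelihood, so P(k | x) ∝ π_k f_k(x); normalise over all components.
Exponential densities:
  L_1 = 0.169658
  L_2 = 0.193371
  L_3 = 0.136056
  L_4 = 0.0672477
Unnormalised posteriors:
  π_1·L_1 = 0.42 × 0.169658 = 0.0712562
  π_2·L_2 = 0.06 × 0.193371 = 0.0116022
  π_3·L_3 = 0.14 × 0.136056 = 0.0190478
  π_4·L_4 = 0.38 × 0.0672477 = 0.0255541
Normaliser: 0.0712562 + 0.0116022 + 0.0190478 + 0.0255541 = 0.12746
P(Component 2 | the observation) = 0.0116022 / 0.12746 ≈ 0.091

0.091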